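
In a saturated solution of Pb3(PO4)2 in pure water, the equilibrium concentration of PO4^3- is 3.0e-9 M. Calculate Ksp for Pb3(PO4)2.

Ksp = 8.2 × 10^-43

Pb3(PO4)2(s) <=> 3 Pb^2+(aq) + 2 PO4^3-(aq)
Stoichiometry gives [Pb^2+] = (3/2)[PO4^3-] = 4.50 × 10^-9 M.
Ksp = [Pb^2+]^3[PO4^3-]^2
Ksp = (4.50 × 10^-9)^3 × (3.0 × 10^-9)^2 = 8.2 × 10^-43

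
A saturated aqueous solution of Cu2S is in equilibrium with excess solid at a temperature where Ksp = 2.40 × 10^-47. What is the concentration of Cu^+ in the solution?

[Cu^+] = 3.63 x 10^-16 M

Cu2S(s) ⇌ 2 Cu^+ + S^2-
Ksp = [Cu^+]^2[S^2-]
Let s = molar solubility. Then [Cu^+] = 2s and [S^2-] = s.
Ksp = (2s)^2s = 4s^3
Solving, s = (2.40 × 10^-47/4)^(1/3) = 1.817 × 10^-16 M
[Cu^+] = 2s = 3.63 x 10^-16 M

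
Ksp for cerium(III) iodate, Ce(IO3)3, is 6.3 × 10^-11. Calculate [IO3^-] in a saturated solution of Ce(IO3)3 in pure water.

[IO3^-] = 3.7 × 10^-3 M

Ce(IO3)3(s) ⇌ Ce^3+(aq) + 3 IO3^-(aq)
Ksp = [Ce^3+][IO3^-]^3
With molar solubility s: [Ce^3+] = s, [IO3^-] = 3s.
Substituting: Ksp = s(3s)^3 = 27s^4
s = (6.3 × 10^-11 / 27)^(1/4) = 1.24 × 10^-3 M
[IO3^-] = 3s = 3.7 x 10^-3 M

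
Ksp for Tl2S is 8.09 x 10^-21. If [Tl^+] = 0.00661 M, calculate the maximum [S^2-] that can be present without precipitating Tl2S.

[S^2-] ≈ 1.85e-16 M

Tl2S(s) ⇌ 2 Tl^+ + S^2-
Ksp = [Tl^+]^2[S^2-]
Precipitation begins when Q = Ksp. With [Tl^+] = 0.00661 M:
8.09 x 10^-21 = (0.00661)^2 × [S^2-]
[S^2-] = (8.09 x 10^-21 / 4.369 × 10^-5) = 1.85 × 10^-16 M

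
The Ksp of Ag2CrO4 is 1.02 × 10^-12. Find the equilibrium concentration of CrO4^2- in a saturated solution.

Ag2CrO4(s) ⇌ 2 Ag^+ + CrO4^2-
Ksp = [Ag^+]^2[CrO4^2-]
For each mole of Ag2CrO4 that dissolves: [Ag^+] = 2s, [CrO4^2-] = s.
So Ksp = (2s)^2 × s = 4s^3
Solving, s = (1.02 × 10^-12/4)^(1/3) = 6.341 × 10^-5 M
[CrO4^2-] = s = 6.34 × 10^-5 M

6.34 x 10^-5 M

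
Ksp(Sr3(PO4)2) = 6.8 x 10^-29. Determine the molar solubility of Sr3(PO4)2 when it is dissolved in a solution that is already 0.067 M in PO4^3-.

s ≈ 8.2 × 10^-10 M

Sr3(PO4)2(s) ⇌ 3 Sr^2+(aq) + 2 PO4^3-(aq)
Ksp = [Sr^2+]^3[PO4^3-]^2
Let s = moles of Sr3(PO4)2 that dissolve per litre. [Sr^2+] = 3s, [PO4^3-] = 0.067 + 2s ≈ 0.067 (common-ion effect: PO4^3- is already 0.067 M).
Ksp ≈ (3s)^3 × (0.067)^2
s = 8.2 x 10^-10 M
Check: 2s = 1.6 x 10^-9 ≪ 0.067, so the approximation is valid.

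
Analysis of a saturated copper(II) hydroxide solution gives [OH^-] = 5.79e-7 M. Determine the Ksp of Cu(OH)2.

Ksp ≈ 9.71e-20

Cu(OH)2(s) ⇌ Cu^2+(aq) + 2 OH^-(aq)
Stoichiometry gives [Cu^2+] = (1/2)[OH^-] = 2.895 x 10^-7 M.
Ksp = [Cu^2+][OH^-]^2
Ksp = 2.895 × 10^-7 × (5.79 × 10^-7)^2 = 9.71 × 10^-20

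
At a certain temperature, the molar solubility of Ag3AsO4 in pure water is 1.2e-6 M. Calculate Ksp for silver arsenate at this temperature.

Ag3AsO4(s) ⇌ 3 Ag^+ + AsO4^3-
If s mol/L of Ag3AsO4 dissolves, [Ag^+] = 3s and [AsO4^3-] = s.
Ksp = [Ag^+]^3[AsO4^3-]
Ksp = (3s)^3s = 27s^4
Ksp = 27 × (1.2 × 10^-6)^4 = 5.6 x 10^-23

5.6 × 10^-23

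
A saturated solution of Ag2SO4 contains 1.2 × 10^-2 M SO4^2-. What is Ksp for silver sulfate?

Ag2SO4(s) ⇌ 2 Ag^+(aq) + SO4^2-(aq)
Stoichiometry gives [Ag^+] = (2/1)[SO4^2-] = 2.40 × 10^-2 M.
Ksp = [Ag^+]^2[SO4^2-]
Ksp = (2.40 × 10^-2)^2 × 1.2 × 10^-2 = 6.9 × 10^-6

Ksp ≈ 6.9 x 10^-6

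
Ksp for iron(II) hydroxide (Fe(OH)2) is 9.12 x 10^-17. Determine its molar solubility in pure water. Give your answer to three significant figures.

2.84 × 10^-6 M

Fe(OH)2(s) ⇌ Fe^2+(aq) + 2 OH^-(aq)
Ksp = [Fe^2+][OH^-]^2
With molar solubility s: [Fe^2+] = s, [OH^-] = 2s.
Substituting: Ksp = s(2s)^2 = 4s^3
s = (9.12 x 10^-17 / 4)^(1/3) = 2.84 × 10^-6 M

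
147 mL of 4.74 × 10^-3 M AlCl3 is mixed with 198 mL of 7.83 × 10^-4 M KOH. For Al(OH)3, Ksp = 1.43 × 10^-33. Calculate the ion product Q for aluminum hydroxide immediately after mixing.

Total volume = 147 + 198 = 345 mL.
[Al^3+] = 4.74 × 10^-3 × (147/345) = 2.020 × 10^-3 M
[OH^-] = 7.83 x 10^-4 × (198/345) = 4.494 × 10^-4 M
Al(OH)3(s) ⇌ Al^3+ + 3 OH^-, so Q = [Al^3+][OH^-]^3
Q = (2.020 × 10^-3)(4.494 × 10^-4)^3 = 1.83 x 10^-13
Q > Ksp, so Al(OH)3 will precipitate.

1.83e-13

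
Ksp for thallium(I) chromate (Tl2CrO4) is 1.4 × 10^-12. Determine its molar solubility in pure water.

s ≈ 7.0 × 10^-5 M

Tl2CrO4(s) ⇌ 2 Tl^+(aq) + CrO4^2-(aq)
Ksp = [Tl^+]^2[CrO4^2-]
Let s = molar solubility. Then [Tl^+] = 2s and [CrO4^2-] = s.
Substituting: Ksp = (2s)^2s = 4s^3
s^3 = 1.4 × 10^-12 / 4, so s = 7.0 x 10^-5 M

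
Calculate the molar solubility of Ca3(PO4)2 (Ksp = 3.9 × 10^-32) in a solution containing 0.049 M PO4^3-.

Ca3(PO4)2(s) ⇌ 3 Ca^2+ + 2 PO4^3-
Ksp = [Ca^2+]^3[PO4^3-]^2
Let s = moles of Ca3(PO4)2 that dissolve per litre. [Ca^2+] = 3s, [PO4^3-] = 0.049 + 2s ≈ 0.049 (Ksp is small, so little additional dissolves).
Ksp ≈ (3s)^3 × (0.049)^2
s = 8.4 x 10^-11 M
Check: 2s = 1.7 × 10^-10 ≪ 0.049, so the approximation is valid.

s = 8.4 × 10^-11 M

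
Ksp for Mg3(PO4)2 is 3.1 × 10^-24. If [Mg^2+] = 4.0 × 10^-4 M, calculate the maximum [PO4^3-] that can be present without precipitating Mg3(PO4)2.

Mg3(PO4)2(s) ⇌ 3 Mg^2+(aq) + 2 PO4^3-(aq)
Ksp = [Mg^2+]^3[PO4^3-]^2
Precipitation begins when Q = Ksp. With [Mg^2+] = 4.0 × 10^-4 M:
3.1 × 10^-24 = (4.0 × 10^-4)^3 × [PO4^3-]^2
[PO4^3-] = (3.1 × 10^-24 / 6.40 x 10^-11)^(1/2) = 2.2 × 10^-7 M

2.2 × 10^-7 M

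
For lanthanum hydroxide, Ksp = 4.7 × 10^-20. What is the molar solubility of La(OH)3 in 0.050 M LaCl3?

La(OH)3(s) ⇌ La^3+(aq) + 3 OH^-(aq)
Ksp = [La^3+][OH^-]^3
If s mol/L dissolves here, [La^3+] = 0.050 + s ≈ 0.050, [OH^-] = 3s (Ksp is small, so little additional dissolves).
Ksp ≈ 0.050 × (3s)^3
s = 3.3 × 10^-7 M
Check: s = 3.3 × 10^-7 ≪ 0.050, so the approximation is valid.

s ≈ 3.3 x 10^-7 M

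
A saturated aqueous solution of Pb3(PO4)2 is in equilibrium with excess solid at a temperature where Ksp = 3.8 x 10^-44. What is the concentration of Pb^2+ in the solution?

Pb3(PO4)2(s) ⇌ 3 Pb^2+ + 2 PO4^3-
Ksp = [Pb^2+]^3[PO4^3-]^2
With molar solubility s: [Pb^2+] = 3s, [PO4^3-] = 2s.
So Ksp = (3s)^3 × (2s)^2 = 108s^5
s = (3.8 x 10^-44 / 108)^(1/5) = 8.11 × 10^-10 M
[Pb^2+] = 3s = 2.4 x 10^-9 M

[Pb^2+] = 2.4 × 10^-9 M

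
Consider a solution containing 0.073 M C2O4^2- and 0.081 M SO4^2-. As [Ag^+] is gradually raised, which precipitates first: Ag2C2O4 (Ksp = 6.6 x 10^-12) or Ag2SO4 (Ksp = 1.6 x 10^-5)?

Precipitation of each salt starts when its ion product equals its Ksp.
For Ag2C2O4: 6.6 x 10^-12 = 0.073 × [Ag^+]^2  ⇒  [Ag^+] = 9.5 x 10^-6 M.
For Ag2SO4: 1.6 x 10^-5 = 0.081 × [Ag^+]^2  ⇒  [Ag^+] = 1.4 × 10^-2 M.
The salt with the lower threshold [Ag^+] precipitates first: Ag2C2O4.

Ag2C2O4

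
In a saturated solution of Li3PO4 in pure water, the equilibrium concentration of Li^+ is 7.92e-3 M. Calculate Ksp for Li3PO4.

Ksp = 1.31 × 10^-9

Li3PO4(s) ⇌ 3 Li^+(aq) + PO4^3-(aq)
Stoichiometry gives [PO4^3-] = (1/3)[Li^+] = 2.640 x 10^-3 M.
Ksp = [Li^+]^3[PO4^3-]
Ksp = (7.92 × 10^-3)^3 × 2.640 × 10^-3 = 1.31 x 10^-9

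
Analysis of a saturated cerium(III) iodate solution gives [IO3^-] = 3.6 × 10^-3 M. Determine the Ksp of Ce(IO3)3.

5.6e-11

Ce(IO3)3(s) ⇌ Ce^3+(aq) + 3 IO3^-(aq)
Stoichiometry gives [Ce^3+] = (1/3)[IO3^-] = 1.20 × 10^-3 M.
Ksp = [Ce^3+][IO3^-]^3
Ksp = 1.20 x 10^-3 × (3.6 × 10^-3)^3 = 5.6 × 10^-11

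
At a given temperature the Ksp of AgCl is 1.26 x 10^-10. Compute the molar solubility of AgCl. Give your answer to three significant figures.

s = 1.12 × 10^-5 M

AgCl(s) <=> Ag^+(aq) + Cl^-(aq)
Ksp = [Ag^+][Cl^-]
If s mol/L of AgCl dissolves, [Ag^+] = s and [Cl^-] = s.
Ksp = s × s = s^2
s = (1.26 x 10^-10)^(1/2) = 1.12 x 10^-5 M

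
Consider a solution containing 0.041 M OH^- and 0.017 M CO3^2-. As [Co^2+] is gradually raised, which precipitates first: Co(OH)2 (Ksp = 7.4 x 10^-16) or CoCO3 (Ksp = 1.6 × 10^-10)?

Co(OH)2

Precipitation of each salt starts when its ion product equals its Ksp.
For Co(OH)2: 7.4 x 10^-16 = (0.041)^2 × [Co^2+]  ⇒  [Co^2+] = 4.4 × 10^-13 M.
For CoCO3: 1.6 × 10^-10 = 0.017 × [Co^2+]  ⇒  [Co^2+] = 9.4 × 10^-9 M.
The salt with the lower threshold [Co^2+] precipitates first: Co(OH)2.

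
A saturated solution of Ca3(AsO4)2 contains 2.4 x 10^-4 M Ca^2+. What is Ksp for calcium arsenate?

Ca3(AsO4)2(s) <=> 3 Ca^2+(aq) + 2 AsO4^3-(aq)
Stoichiometry gives [AsO4^3-] = (2/3)[Ca^2+] = 1.60 × 10^-4 M.
Ksp = [Ca^2+]^3[AsO4^3-]^2
Ksp = (2.4 × 10^-4)^3 × (1.60 × 10^-4)^2 = 3.5 × 10^-19

3.5e-19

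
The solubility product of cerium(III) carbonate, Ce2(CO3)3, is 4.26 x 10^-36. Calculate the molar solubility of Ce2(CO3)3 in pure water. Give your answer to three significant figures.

3.31 x 10^-8 M

Ce2(CO3)3(s) ⇌ 2 Ce^3+(aq) + 3 CO3^2-(aq)
Ksp = [Ce^3+]^2[CO3^2-]^3
With molar solubility s: [Ce^3+] = 2s, [CO3^2-] = 3s.
Substituting: Ksp = (2s)^2(3s)^3 = 108s^5
s^5 = 4.26 x 10^-36 / 108, so s = 3.31 × 10^-8 M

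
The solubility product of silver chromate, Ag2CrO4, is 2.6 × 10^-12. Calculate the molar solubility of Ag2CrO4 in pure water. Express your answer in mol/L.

Ag2CrO4(s) ⇌ 2 Ag^+(aq) + CrO4^2-(aq)
Ksp = [Ag^+]^2[CrO4^2-]
If s mol/L of Ag2CrO4 dissolves, [Ag^+] = 2s and [CrO4^2-] = s.
Ksp = (2s)^2s = 4s^3
s = (2.6 × 10^-12 / 4)^(1/3) = 8.7 x 10^-5 M

s = 8.7 x 10^-5 M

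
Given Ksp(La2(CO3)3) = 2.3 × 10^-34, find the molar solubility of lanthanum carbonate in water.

La2(CO3)3(s) ⇌ 2 La^3+ + 3 CO3^2-
Ksp = [La^3+]^2[CO3^2-]^3
With molar solubility s: [La^3+] = 2s, [CO3^2-] = 3s.
So Ksp = (2s)^2 × (3s)^3 = 108s^5
s^5 = 2.3 × 10^-34 / 108, so s = 7.3 × 10^-8 M

s = 7.3 × 10^-8 M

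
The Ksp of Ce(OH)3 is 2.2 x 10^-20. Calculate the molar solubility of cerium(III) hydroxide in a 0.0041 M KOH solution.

s ≈ 3.2 × 10^-13 M

Ce(OH)3(s) ⇌ Ce^3+ + 3 OH^-
Ksp = [Ce^3+][OH^-]^3
Let s = moles of Ce(OH)3 that dissolve per litre. [Ce^3+] = s, [OH^-] = 0.0041 + 3s ≈ 0.0041 (common-ion effect: OH^- is already 0.0041 M).
Ksp ≈ s × (0.0041)^3
s = 3.2 x 10^-13 M
Check: 3s = 9.6 × 10^-13 ≪ 0.0041, so the approximation is valid.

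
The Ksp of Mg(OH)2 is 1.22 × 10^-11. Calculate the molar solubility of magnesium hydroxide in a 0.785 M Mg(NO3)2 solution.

Mg(OH)2(s) <=> Mg^2+ + 2 OH^-
Ksp = [Mg^2+][OH^-]^2
Let s = moles of Mg(OH)2 that dissolve per litre. [Mg^2+] = 0.785 + s ≈ 0.785, [OH^-] = 2s (since Mg^2+ from Mg(NO3)2 dominates).
Ksp ≈ 0.785 × (2s)^2
s = 1.97 × 10^-6 M
Check: s = 2.0 x 10^-6 ≪ 0.785, so the approximation is valid.

s ≈ 1.97 × 10^-6 M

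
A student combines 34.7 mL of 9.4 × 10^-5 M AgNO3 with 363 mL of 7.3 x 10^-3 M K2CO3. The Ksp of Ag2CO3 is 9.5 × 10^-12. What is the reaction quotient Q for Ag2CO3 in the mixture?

Total volume = 34.7 + 363 = 397.7 mL.
[Ag^+] = 9.4 x 10^-5 × (34.7/397.7) = 8.20 × 10^-6 M
[CO3^2-] = 7.3 x 10^-3 × (363/397.7) = 6.66 x 10^-3 M
Ag2CO3(s) <=> 2 Ag^+(aq) + CO3^2-(aq), so Q = [Ag^+]^2[CO3^2-]
Q = (8.20 × 10^-6)^2(6.66 x 10^-3) = 4.5 × 10^-13
Q < Ksp, so no precipitate of Ag2CO3 forms.

Q ≈ 4.5e-13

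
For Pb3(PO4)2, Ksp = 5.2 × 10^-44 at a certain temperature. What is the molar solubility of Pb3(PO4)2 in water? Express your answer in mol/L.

s ≈ 8.6 × 10^-10 M

Pb3(PO4)2(s) <=> 3 Pb^2+(aq) + 2 PO4^3-(aq)
Ksp = [Pb^2+]^3[PO4^3-]^2
For each mole of Pb3(PO4)2 that dissolves: [Pb^2+] = 3s, [PO4^3-] = 2s.
Ksp = (3s)^3(2s)^2 = 108s^5
s = (5.2 × 10^-44 / 108)^(1/5) = 8.6 × 10^-10 M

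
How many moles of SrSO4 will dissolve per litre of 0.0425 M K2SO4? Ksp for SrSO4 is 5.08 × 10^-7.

SrSO4(s) ⇌ Sr^2+(aq) + SO4^2-(aq)
Ksp = [Sr^2+][SO4^2-]
Let s be the molar solubility in this solution. [Sr^2+] = s, [SO4^2-] = 0.0425 + s ≈ 0.0425 (common-ion effect: SO4^2- is already 0.0425 M).
Ksp ≈ s × 0.0425
s = 1.20 × 10^-5 M
Check: s = 1.2 × 10^-5 ≪ 0.0425, so the approximation is valid.

1.20e-5 M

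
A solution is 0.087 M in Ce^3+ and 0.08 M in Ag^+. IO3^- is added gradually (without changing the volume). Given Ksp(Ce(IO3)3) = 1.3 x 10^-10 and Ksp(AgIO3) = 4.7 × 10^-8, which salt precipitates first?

Each salt begins to precipitate when Q = Ksp, i.e. when [IO3^-] reaches its threshold.
For Ce(IO3)3: 1.3 x 10^-10 = 0.087 × [IO3^-]^3  ⇒  [IO3^-] = 1.1 × 10^-3 M.
For AgIO3: 4.7 × 10^-8 = 0.08 × [IO3^-]  ⇒  [IO3^-] = 5.9 × 10^-7 M.
The salt with the lower threshold [IO3^-] precipitates first: AgIO3.

AgIO3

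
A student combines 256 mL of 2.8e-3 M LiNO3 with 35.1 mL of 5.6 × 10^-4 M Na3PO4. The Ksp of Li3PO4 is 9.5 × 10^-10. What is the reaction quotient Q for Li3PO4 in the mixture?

Q = 1.0e-12

Total volume = 256 + 35.1 = 291.1 mL.
[Li^+] = 2.8 × 10^-3 × (256/291.1) = 2.46 x 10^-3 M
[PO4^3-] = 5.6 x 10^-4 × (35.1/291.1) = 6.75 × 10^-5 M
Li3PO4(s) ⇌ 3 Li^+ + PO4^3-, so Q = [Li^+]^3[PO4^3-]
Q = (2.46 × 10^-3)^3(6.75 × 10^-5) = 1.0 x 10^-12
Q < Ksp, so no precipitate of Li3PO4 forms.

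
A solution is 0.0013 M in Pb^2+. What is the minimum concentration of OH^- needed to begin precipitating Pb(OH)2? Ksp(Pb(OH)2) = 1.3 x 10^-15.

1.0 × 10^-6 M

Pb(OH)2(s) ⇌ Pb^2+ + 2 OH^-
Ksp = [Pb^2+][OH^-]^2
Precipitation begins when Q = Ksp. With [Pb^2+] = 0.0013 M:
1.3 x 10^-15 = (0.0013) × [OH^-]^2
[OH^-] = (1.3 x 10^-15 / 1.3 x 10^-3)^(1/2) = 1.0 x 10^-6 M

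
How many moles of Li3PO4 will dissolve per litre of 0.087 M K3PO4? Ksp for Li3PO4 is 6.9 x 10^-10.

Li3PO4(s) <=> 3 Li^+(aq) + PO4^3-(aq)
Ksp = [Li^+]^3[PO4^3-]
Let s be the molar solubility in this solution. [Li^+] = 3s, [PO4^3-] = 0.087 + s ≈ 0.087 (Ksp is small, so little additional dissolves).
Ksp ≈ (3s)^3 × 0.087
s = 6.6 × 10^-4 M
Check: s = 6.6 × 10^-4 ≪ 0.087, so the approximation is valid.

s ≈ 6.6e-4 M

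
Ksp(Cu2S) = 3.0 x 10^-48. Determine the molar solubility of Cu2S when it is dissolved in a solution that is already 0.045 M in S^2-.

s ≈ 4.1 × 10^-24 M

Cu2S(s) <=> 2 Cu^+ + S^2-
Ksp = [Cu^+]^2[S^2-]
If s mol/L dissolves here, [Cu^+] = 2s, [S^2-] = 0.045 + s ≈ 0.045 (since the S^2- already present dominates).
Ksp ≈ (2s)^2 × 0.045
s = 4.1 x 10^-24 M
Check: s = 4.1 x 10^-24 ≪ 0.045, so the approximation is valid.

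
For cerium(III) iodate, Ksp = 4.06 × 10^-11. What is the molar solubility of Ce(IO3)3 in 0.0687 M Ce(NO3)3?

Ce(IO3)3(s) <=> Ce^3+ + 3 IO3^-
Ksp = [Ce^3+][IO3^-]^3
If s mol/L dissolves here, [Ce^3+] = 0.0687 + s ≈ 0.0687, [IO3^-] = 3s (Ksp is small, so little additional dissolves).
Ksp ≈ 0.0687 × (3s)^3
s = 2.80 x 10^-4 M
Check: s = 2.8 × 10^-4 ≪ 0.0687, so the approximation is valid.

s ≈ 2.80e-4 M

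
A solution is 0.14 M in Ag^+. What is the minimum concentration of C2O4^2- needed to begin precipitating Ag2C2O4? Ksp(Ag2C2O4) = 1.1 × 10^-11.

[C2O4^2-] ≈ 5.6 × 10^-10 M

Ag2C2O4(s) ⇌ 2 Ag^+(aq) + C2O4^2-(aq)
Ksp = [Ag^+]^2[C2O4^2-]
Precipitation begins when Q = Ksp. With [Ag^+] = 0.14 M:
1.1 × 10^-11 = (0.14)^2 × [C2O4^2-]
[C2O4^2-] = (1.1 × 10^-11 / 1.96 x 10^-2) = 5.6 x 10^-10 M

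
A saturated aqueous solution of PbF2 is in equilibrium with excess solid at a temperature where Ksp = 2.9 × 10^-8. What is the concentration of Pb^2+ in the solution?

[Pb^2+] = 1.9 × 10^-3 M

PbF2(s) ⇌ Pb^2+(aq) + 2 F^-(aq)
Ksp = [Pb^2+][F^-]^2
With molar solubility s: [Pb^2+] = s, [F^-] = 2s.
Substituting: Ksp = s(2s)^2 = 4s^3
Solving, s = (2.9 × 10^-8/4)^(1/3) = 1.94 × 10^-3 M
[Pb^2+] = s = 1.9 x 10^-3 M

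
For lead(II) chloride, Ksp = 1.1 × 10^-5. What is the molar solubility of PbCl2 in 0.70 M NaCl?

PbCl2(s) ⇌ Pb^2+(aq) + 2 Cl^-(aq)
Ksp = [Pb^2+][Cl^-]^2
Let s be the molar solubility in this solution. [Pb^2+] = s, [Cl^-] = 0.70 + 2s ≈ 0.70 (common-ion effect: Cl^- is already 0.70 M).
Ksp ≈ s × (0.70)^2
s = 2.2 x 10^-5 M
Check: 2s = 4.5 x 10^-5 ≪ 0.70, so the approximation is valid.

s ≈ 2.2e-5 M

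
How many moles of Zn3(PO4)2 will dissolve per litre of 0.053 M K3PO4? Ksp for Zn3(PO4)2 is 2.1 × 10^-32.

Zn3(PO4)2(s) ⇌ 3 Zn^2+ + 2 PO4^3-
Ksp = [Zn^2+]^3[PO4^3-]^2
If s mol/L dissolves here, [Zn^2+] = 3s, [PO4^3-] = 0.053 + 2s ≈ 0.053 (common-ion effect: PO4^3- is already 0.053 M).
Ksp ≈ (3s)^3 × (0.053)^2
s = 6.5 × 10^-11 M
Check: 2s = 1.3 × 10^-10 ≪ 0.053, so the approximation is valid.

s ≈ 6.5 x 10^-11 M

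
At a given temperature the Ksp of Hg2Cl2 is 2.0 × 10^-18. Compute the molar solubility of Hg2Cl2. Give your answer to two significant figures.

Hg2Cl2(s) ⇌ Hg2^2+(aq) + 2 Cl^-(aq)
Ksp = [Hg2^2+][Cl^-]^2
Let s = molar solubility. Then [Hg2^2+] = s and [Cl^-] = 2s.
Ksp = s(2s)^2 = 4s^3
Solving, s = (2.0 × 10^-18/4)^(1/3) = 7.9 × 10^-7 M

7.9 × 10^-7 M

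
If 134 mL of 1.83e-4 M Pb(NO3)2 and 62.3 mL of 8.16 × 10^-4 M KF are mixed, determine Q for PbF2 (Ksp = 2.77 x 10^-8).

Q ≈ 8.38e-12

Total volume = 134 + 62.3 = 196.3 mL.
[Pb^2+] = 1.83 × 10^-4 × (134/196.3) = 1.249 × 10^-4 M
[F^-] = 8.16 × 10^-4 × (62.3/196.3) = 2.590 x 10^-4 M
PbF2(s) ⇌ Pb^2+(aq) + 2 F^-(aq), so Q = [Pb^2+][F^-]^2
Q = (1.249 × 10^-4)(2.590 x 10^-4)^2 = 8.38 × 10^-12
Q < Ksp, so no precipitate of PbF2 forms.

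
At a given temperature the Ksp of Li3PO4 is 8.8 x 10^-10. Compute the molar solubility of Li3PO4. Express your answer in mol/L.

s = 2.4 × 10^-3 M

Li3PO4(s) <=> 3 Li^+(aq) + PO4^3-(aq)
Ksp = [Li^+]^3[PO4^3-]
If s mol/L of Li3PO4 dissolves, [Li^+] = 3s and [PO4^3-] = s.
Substituting: Ksp = (3s)^3s = 27s^4
s^4 = 8.8 x 10^-10 / 27, so s = 2.4 × 10^-3 M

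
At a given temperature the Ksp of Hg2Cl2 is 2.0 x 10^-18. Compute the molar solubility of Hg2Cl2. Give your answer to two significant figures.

Hg2Cl2(s) ⇌ Hg2^2+ + 2 Cl^-
Ksp = [Hg2^2+][Cl^-]^2
If s mol/L of Hg2Cl2 dissolves, [Hg2^2+] = s and [Cl^-] = 2s.
Substituting: Ksp = s(2s)^2 = 4s^3
Solving, s = (2.0 x 10^-18/4)^(1/3) = 7.9 x 10^-7 M

s = 7.9e-7 M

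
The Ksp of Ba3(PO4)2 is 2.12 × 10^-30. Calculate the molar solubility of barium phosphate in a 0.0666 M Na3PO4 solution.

2.61e-10 M

Ba3(PO4)2(s) <=> 3 Ba^2+ + 2 PO4^3-
Ksp = [Ba^2+]^3[PO4^3-]^2
Let s = moles of Ba3(PO4)2 that dissolve per litre. [Ba^2+] = 3s, [PO4^3-] = 0.0666 + 2s ≈ 0.0666 (common-ion effect: PO4^3- is already 0.0666 M).
Ksp ≈ (3s)^3 × (0.0666)^2
s = 2.61 x 10^-10 M
Check: 2s = 5.2 × 10^-10 ≪ 0.0666, so the approximation is valid.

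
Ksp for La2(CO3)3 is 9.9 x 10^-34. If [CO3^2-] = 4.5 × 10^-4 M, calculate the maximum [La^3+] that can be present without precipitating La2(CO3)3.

La2(CO3)3(s) <=> 2 La^3+(aq) + 3 CO3^2-(aq)
Ksp = [La^3+]^2[CO3^2-]^3
Precipitation begins when Q = Ksp. With [CO3^2-] = 4.5 × 10^-4 M:
9.9 x 10^-34 = (4.5 × 10^-4)^3 × [La^3+]^2
[La^3+] = (9.9 x 10^-34 / 9.11 × 10^-11)^(1/2) = 3.3 × 10^-12 M

3.3 × 10^-12 M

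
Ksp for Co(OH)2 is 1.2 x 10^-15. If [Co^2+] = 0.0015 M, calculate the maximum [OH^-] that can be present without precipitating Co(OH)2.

Co(OH)2(s) <=> Co^2+ + 2 OH^-
Ksp = [Co^2+][OH^-]^2
Precipitation begins when Q = Ksp. With [Co^2+] = 0.0015 M:
1.2 x 10^-15 = (0.0015) × [OH^-]^2
[OH^-] = (1.2 x 10^-15 / 1.5 × 10^-3)^(1/2) = 8.9 × 10^-7 M

8.9 × 10^-7 M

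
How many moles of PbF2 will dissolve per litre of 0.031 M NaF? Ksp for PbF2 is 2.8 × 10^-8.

2.9 x 10^-5 M

PbF2(s) ⇌ Pb^2+ + 2 F^-
Ksp = [Pb^2+][F^-]^2
Let s be the molar solubility in this solution. [Pb^2+] = s, [F^-] = 0.031 + 2s ≈ 0.031 (Ksp is small, so little additional dissolves).
Ksp ≈ s × (0.031)^2
s = 2.9 x 10^-5 M
Check: 2s = 5.8 × 10^-5 ≪ 0.031, so the approximation is valid.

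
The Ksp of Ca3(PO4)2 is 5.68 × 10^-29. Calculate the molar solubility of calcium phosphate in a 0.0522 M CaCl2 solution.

s = 3.16 x 10^-13 M

Ca3(PO4)2(s) ⇌ 3 Ca^2+ + 2 PO4^3-
Ksp = [Ca^2+]^3[PO4^3-]^2
Let s be the molar solubility in this solution. [Ca^2+] = 0.0522 + 3s ≈ 0.0522, [PO4^3-] = 2s (Ksp is small, so little additional dissolves).
Ksp ≈ (0.0522)^3 × (2s)^2
s = 3.16 x 10^-13 M
Check: 3s = 9.5 × 10^-13 ≪ 0.0522, so the approximation is valid.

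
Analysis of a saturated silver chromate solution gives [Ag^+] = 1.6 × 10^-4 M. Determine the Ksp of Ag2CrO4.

Ag2CrO4(s) ⇌ 2 Ag^+ + CrO4^2-
Stoichiometry gives [CrO4^2-] = (1/2)[Ag^+] = 8.00 x 10^-5 M.
Ksp = [Ag^+]^2[CrO4^2-]
Ksp = (1.6 x 10^-4)^2 × 8.00 x 10^-5 = 2.0 × 10^-12

2.0 x 10^-12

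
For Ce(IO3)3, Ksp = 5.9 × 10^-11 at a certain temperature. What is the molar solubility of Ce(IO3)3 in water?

Ce(IO3)3(s) <=> Ce^3+(aq) + 3 IO3^-(aq)
Ksp = [Ce^3+][IO3^-]^3
Let s = molar solubility. Then [Ce^3+] = s and [IO3^-] = 3s.
Ksp = s(3s)^3 = 27s^4
Solving, s = (5.9 × 10^-11/27)^(1/4) = 1.2 × 10^-3 M

1.2 × 10^-3 M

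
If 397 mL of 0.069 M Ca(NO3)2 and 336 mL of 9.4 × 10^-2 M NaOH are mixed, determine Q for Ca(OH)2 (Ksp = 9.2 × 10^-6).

Total volume = 397 + 336 = 733 mL.
[Ca^2+] = 6.9 x 10^-2 × (397/733) = 3.74 x 10^-2 M
[OH^-] = 9.4 × 10^-2 × (336/733) = 4.31 × 10^-2 M
Ca(OH)2(s) ⇌ Ca^2+ + 2 OH^-, so Q = [Ca^2+][OH^-]^2
Q = (3.74 × 10^-2)(4.31 × 10^-2)^2 = 6.9 × 10^-5
Q > Ksp, so Ca(OH)2 will precipitate.

6.9e-5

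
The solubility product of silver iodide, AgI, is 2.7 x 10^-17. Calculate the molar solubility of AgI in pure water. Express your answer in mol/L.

AgI(s) ⇌ Ag^+(aq) + I^-(aq)
Ksp = [Ag^+][I^-]
Let s = molar solubility. Then [Ag^+] = s and [I^-] = s.
Ksp = s^2
s = (2.7 x 10^-17)^(1/2) = 5.2 x 10^-9 M

5.2 × 10^-9 M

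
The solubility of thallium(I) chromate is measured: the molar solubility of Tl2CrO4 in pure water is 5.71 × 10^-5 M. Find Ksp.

Ksp = 7.45e-13

Tl2CrO4(s) ⇌ 2 Tl^+(aq) + CrO4^2-(aq)
For each mole of Tl2CrO4 that dissolves: [Tl^+] = 2s, [CrO4^2-] = s.
Ksp = [Tl^+]^2[CrO4^2-]
So Ksp = (2s)^2 × s = 4s^3
Ksp = 4 × (5.71 × 10^-5)^3 = 7.45 x 10^-13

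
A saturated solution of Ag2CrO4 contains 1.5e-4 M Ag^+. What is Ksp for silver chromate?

Ag2CrO4(s) ⇌ 2 Ag^+(aq) + CrO4^2-(aq)
Stoichiometry gives [CrO4^2-] = (1/2)[Ag^+] = 7.50 x 10^-5 M.
Ksp = [Ag^+]^2[CrO4^2-]
Ksp = (1.5 × 10^-4)^2 × 7.50 × 10^-5 = 1.7 x 10^-12

1.7 × 10^-12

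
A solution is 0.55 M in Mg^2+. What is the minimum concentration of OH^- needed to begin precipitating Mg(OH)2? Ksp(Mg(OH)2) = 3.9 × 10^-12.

Mg(OH)2(s) <=> Mg^2+(aq) + 2 OH^-(aq)
Ksp = [Mg^2+][OH^-]^2
Precipitation begins when Q = Ksp. With [Mg^2+] = 0.55 M:
3.9 × 10^-12 = (0.55) × [OH^-]^2
[OH^-] = (3.9 × 10^-12 / 5.5 × 10^-1)^(1/2) = 2.7 × 10^-6 M

2.7 × 10^-6 M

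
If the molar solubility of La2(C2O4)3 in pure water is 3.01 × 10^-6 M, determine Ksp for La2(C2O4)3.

Ksp ≈ 2.67 × 10^-26

La2(C2O4)3(s) ⇌ 2 La^3+(aq) + 3 C2O4^2-(aq)
With molar solubility s: [La^3+] = 2s, [C2O4^2-] = 3s.
Ksp = [La^3+]^2[C2O4^2-]^3
So Ksp = (2s)^2 × (3s)^3 = 108s^5
With s = 3.01 x 10^-6: Ksp = 2.67 × 10^-26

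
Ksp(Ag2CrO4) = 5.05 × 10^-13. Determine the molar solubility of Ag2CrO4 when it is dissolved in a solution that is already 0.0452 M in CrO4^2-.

Ag2CrO4(s) ⇌ 2 Ag^+(aq) + CrO4^2-(aq)
Ksp = [Ag^+]^2[CrO4^2-]
Let s = moles of Ag2CrO4 that dissolve per litre. [Ag^+] = 2s, [CrO4^2-] = 0.0452 + s ≈ 0.0452 (common-ion effect: CrO4^2- is already 0.0452 M).
Ksp ≈ (2s)^2 × 0.0452
s = 1.67 × 10^-6 M
Check: s = 1.7 × 10^-6 ≪ 0.0452, so the approximation is valid.

s ≈ 1.67 x 10^-6 M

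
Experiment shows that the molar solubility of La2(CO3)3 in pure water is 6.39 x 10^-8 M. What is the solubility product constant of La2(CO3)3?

Ksp ≈ 1.15 × 10^-34

La2(CO3)3(s) ⇌ 2 La^3+(aq) + 3 CO3^2-(aq)
With molar solubility s: [La^3+] = 2s, [CO3^2-] = 3s.
Ksp = [La^3+]^2[CO3^2-]^3
So Ksp = (2s)^2 × (3s)^3 = 108s^5
Ksp = 108 × (6.39 × 10^-8)^5 = 1.15 × 10^-34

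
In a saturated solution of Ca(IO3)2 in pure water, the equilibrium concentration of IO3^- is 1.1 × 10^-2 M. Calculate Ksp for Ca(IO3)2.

Ksp = 6.7e-7

Ca(IO3)2(s) ⇌ Ca^2+(aq) + 2 IO3^-(aq)
Stoichiometry gives [Ca^2+] = (1/2)[IO3^-] = 5.50 x 10^-3 M.
Ksp = [Ca^2+][IO3^-]^2
Ksp = 5.50 × 10^-3 × (1.1 × 10^-2)^2 = 6.7 x 10^-7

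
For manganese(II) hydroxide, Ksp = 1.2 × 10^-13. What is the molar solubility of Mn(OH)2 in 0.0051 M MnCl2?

s ≈ 2.4 × 10^-6 M

Mn(OH)2(s) ⇌ Mn^2+ + 2 OH^-
Ksp = [Mn^2+][OH^-]^2
Let s be the molar solubility in this solution. [Mn^2+] = 0.0051 + s ≈ 0.0051, [OH^-] = 2s (common-ion effect: Mn^2+ is already 0.0051 M).
Ksp ≈ 0.0051 × (2s)^2
s = 2.4 × 10^-6 M
Check: s = 2.4 x 10^-6 ≪ 0.0051, so the approximation is valid.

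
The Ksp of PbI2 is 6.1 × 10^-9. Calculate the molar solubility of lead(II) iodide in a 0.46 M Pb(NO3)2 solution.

PbI2(s) ⇌ Pb^2+(aq) + 2 I^-(aq)
Ksp = [Pb^2+][I^-]^2
Let s be the molar solubility in this solution. [Pb^2+] = 0.46 + s ≈ 0.46, [I^-] = 2s (since Pb^2+ from Pb(NO3)2 dominates).
Ksp ≈ 0.46 × (2s)^2
s = 5.8 × 10^-5 M
Check: s = 5.8 x 10^-5 ≪ 0.46, so the approximation is valid.

5.8 × 10^-5 M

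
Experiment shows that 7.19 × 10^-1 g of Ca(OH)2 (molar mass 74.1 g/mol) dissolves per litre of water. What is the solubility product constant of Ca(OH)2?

3.65 × 10^-6

Molar solubility s = (7.19 x 10^-1 g/L) / (74.1 g/mol) = 9.703 x 10^-3 M.
Ca(OH)2(s) ⇌ Ca^2+ + 2 OH^-
Let s = molar solubility. Then [Ca^2+] = s and [OH^-] = 2s.
Ksp = [Ca^2+][OH^-]^2
Substituting: Ksp = s(2s)^2 = 4s^3
With s = 9.703 × 10^-3: Ksp = 3.65 x 10^-6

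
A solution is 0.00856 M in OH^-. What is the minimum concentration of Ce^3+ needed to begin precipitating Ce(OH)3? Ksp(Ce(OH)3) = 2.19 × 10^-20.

Ce(OH)3(s) ⇌ Ce^3+(aq) + 3 OH^-(aq)
Ksp = [Ce^3+][OH^-]^3
Precipitation begins when Q = Ksp. With [OH^-] = 0.00856 M:
2.19 × 10^-20 = (0.00856)^3 × [Ce^3+]
[Ce^3+] = (2.19 × 10^-20 / 6.272 x 10^-7) = 3.49 x 10^-14 M

[Ce^3+] = 3.49e-14 M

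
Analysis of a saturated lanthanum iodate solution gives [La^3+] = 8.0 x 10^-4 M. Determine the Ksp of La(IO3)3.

1.1 × 10^-11

La(IO3)3(s) <=> La^3+ + 3 IO3^-
Stoichiometry gives [IO3^-] = (3/1)[La^3+] = 2.40 x 10^-3 M.
Ksp = [La^3+][IO3^-]^3
Ksp = 8.0 × 10^-4 × (2.40 × 10^-3)^3 = 1.1 × 10^-11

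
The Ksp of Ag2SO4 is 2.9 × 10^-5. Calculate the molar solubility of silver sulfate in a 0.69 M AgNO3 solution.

s = 6.1 x 10^-5 M

Ag2SO4(s) ⇌ 2 Ag^+(aq) + SO4^2-(aq)
Ksp = [Ag^+]^2[SO4^2-]
Let s = moles of Ag2SO4 that dissolve per litre. [Ag^+] = 0.69 + 2s ≈ 0.69, [SO4^2-] = s (Ksp is small, so little additional dissolves).
Ksp ≈ (0.69)^2 × s
s = 6.1 × 10^-5 M
Check: 2s = 1.2 × 10^-4 ≪ 0.69, so the approximation is valid.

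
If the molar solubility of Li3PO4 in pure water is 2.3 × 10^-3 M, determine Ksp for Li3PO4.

Li3PO4(s) ⇌ 3 Li^+(aq) + PO4^3-(aq)
With molar solubility s: [Li^+] = 3s, [PO4^3-] = s.
Ksp = [Li^+]^3[PO4^3-]
So Ksp = (3s)^3 × s = 27s^4
With s = 2.3 × 10^-3: Ksp = 7.6 x 10^-10

Ksp ≈ 7.6 × 10^-10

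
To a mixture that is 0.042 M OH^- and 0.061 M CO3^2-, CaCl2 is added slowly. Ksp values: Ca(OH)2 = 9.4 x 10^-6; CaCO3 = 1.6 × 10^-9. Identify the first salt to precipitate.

Precipitation of each salt starts when its ion product equals its Ksp.
For Ca(OH)2: 9.4 x 10^-6 = (0.042)^2 × [Ca^2+]  ⇒  [Ca^2+] = 5.3 × 10^-3 M.
For CaCO3: 1.6 × 10^-9 = 0.061 × [Ca^2+]  ⇒  [Ca^2+] = 2.6 × 10^-8 M.
The salt with the lower threshold [Ca^2+] precipitates first: CaCO3.

CaCO3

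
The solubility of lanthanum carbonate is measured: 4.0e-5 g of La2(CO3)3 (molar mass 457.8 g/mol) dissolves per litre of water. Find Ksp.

Ksp = 5.5 × 10^-34

Molar solubility s = (4.0 × 10^-5 g/L) / (457.8 g/mol) = 8.74 x 10^-8 M.
La2(CO3)3(s) ⇌ 2 La^3+ + 3 CO3^2-
Let s = molar solubility. Then [La^3+] = 2s and [CO3^2-] = 3s.
Ksp = [La^3+]^2[CO3^2-]^3
So Ksp = (2s)^2 × (3s)^3 = 108s^5
Ksp = 108 × (8.74 × 10^-8)^5 = 5.5 × 10^-34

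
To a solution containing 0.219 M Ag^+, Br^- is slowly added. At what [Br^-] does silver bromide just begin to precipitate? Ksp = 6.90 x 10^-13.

3.15 × 10^-12 M

AgBr(s) <=> Ag^+ + Br^-
Ksp = [Ag^+][Br^-]
Precipitation begins when Q = Ksp. With [Ag^+] = 0.219 M:
6.90 x 10^-13 = (0.219) × [Br^-]
[Br^-] = (6.90 x 10^-13 / 2.19 × 10^-1) = 3.15 × 10^-12 M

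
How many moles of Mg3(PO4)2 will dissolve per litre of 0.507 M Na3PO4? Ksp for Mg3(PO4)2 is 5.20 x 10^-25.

4.22 x 10^-9 M

Mg3(PO4)2(s) ⇌ 3 Mg^2+(aq) + 2 PO4^3-(aq)
Ksp = [Mg^2+]^3[PO4^3-]^2
Let s = moles of Mg3(PO4)2 that dissolve per litre. [Mg^2+] = 3s, [PO4^3-] = 0.507 + 2s ≈ 0.507 (common-ion effect: PO4^3- is already 0.507 M).
Ksp ≈ (3s)^3 × (0.507)^2
s = 4.22 × 10^-9 M
Check: 2s = 8.4 x 10^-9 ≪ 0.507, so the approximation is valid.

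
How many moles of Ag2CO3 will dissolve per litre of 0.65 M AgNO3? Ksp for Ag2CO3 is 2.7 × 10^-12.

s ≈ 6.4e-12 M

Ag2CO3(s) ⇌ 2 Ag^+(aq) + CO3^2-(aq)
Ksp = [Ag^+]^2[CO3^2-]
Let s = moles of Ag2CO3 that dissolve per litre. [Ag^+] = 0.65 + 2s ≈ 0.65, [CO3^2-] = s (common-ion effect: Ag^+ is already 0.65 M).
Ksp ≈ (0.65)^2 × s
s = 6.4 × 10^-12 M
Check: 2s = 1.3 × 10^-11 ≪ 0.65, so the approximation is valid.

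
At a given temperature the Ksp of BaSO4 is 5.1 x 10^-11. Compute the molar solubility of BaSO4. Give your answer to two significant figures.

BaSO4(s) <=> Ba^2+(aq) + SO4^2-(aq)
Ksp = [Ba^2+][SO4^2-]
Let s = molar solubility. Then [Ba^2+] = s and [SO4^2-] = s.
Ksp = s × s = s^2
s = √(5.1 x 10^-11) = 7.1 × 10^-6 M

s ≈ 7.1e-6 M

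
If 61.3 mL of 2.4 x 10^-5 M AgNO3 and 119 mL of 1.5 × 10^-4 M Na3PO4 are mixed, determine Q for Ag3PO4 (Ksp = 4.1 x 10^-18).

Total volume = 61.3 + 119 = 180.3 mL.
[Ag^+] = 2.4 x 10^-5 × (61.3/180.3) = 8.16 × 10^-6 M
[PO4^3-] = 1.5 × 10^-4 × (119/180.3) = 9.90 x 10^-5 M
Ag3PO4(s) <=> 3 Ag^+(aq) + PO4^3-(aq), so Q = [Ag^+]^3[PO4^3-]
Q = (8.16 x 10^-6)^3(9.90 × 10^-5) = 5.4 × 10^-20
Q < Ksp, so no precipitate of Ag3PO4 forms.

Q = 5.4 × 10^-20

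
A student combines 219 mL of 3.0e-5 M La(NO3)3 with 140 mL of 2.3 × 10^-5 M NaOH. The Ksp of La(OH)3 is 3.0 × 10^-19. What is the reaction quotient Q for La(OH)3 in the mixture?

Q ≈ 1.3 × 10^-20

Total volume = 219 + 140 = 359 mL.
[La^3+] = 3.0 x 10^-5 × (219/359) = 1.83 x 10^-5 M
[OH^-] = 2.3 x 10^-5 × (140/359) = 8.97 × 10^-6 M
La(OH)3(s) ⇌ La^3+ + 3 OH^-, so Q = [La^3+][OH^-]^3
Q = (1.83 × 10^-5)(8.97 × 10^-6)^3 = 1.3 × 10^-20
Q < Ksp, so no precipitate of La(OH)3 forms.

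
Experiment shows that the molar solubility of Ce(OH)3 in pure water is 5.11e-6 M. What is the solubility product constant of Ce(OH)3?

Ce(OH)3(s) ⇌ Ce^3+ + 3 OH^-
For each mole of Ce(OH)3 that dissolves: [Ce^3+] = s, [OH^-] = 3s.
Ksp = [Ce^3+][OH^-]^3
So Ksp = s × (3s)^3 = 27s^4
Ksp = 27 × (5.11 × 10^-6)^4 = 1.84 × 10^-20

1.84 × 10^-20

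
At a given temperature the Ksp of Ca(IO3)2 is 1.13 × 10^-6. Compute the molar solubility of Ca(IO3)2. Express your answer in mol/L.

Ca(IO3)2(s) ⇌ Ca^2+(aq) + 2 IO3^-(aq)
Ksp = [Ca^2+][IO3^-]^2
With molar solubility s: [Ca^2+] = s, [IO3^-] = 2s.
So Ksp = s × (2s)^2 = 4s^3
s^3 = 1.13 × 10^-6 / 4, so s = 6.56 × 10^-3 M

6.56 × 10^-3 M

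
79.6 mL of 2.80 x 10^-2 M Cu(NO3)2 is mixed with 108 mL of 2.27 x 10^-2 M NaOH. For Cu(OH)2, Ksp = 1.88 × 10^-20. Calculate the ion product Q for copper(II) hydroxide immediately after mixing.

Q = 2.03 × 10^-6

Total volume = 79.6 + 108 = 187.6 mL.
[Cu^2+] = 2.80 x 10^-2 × (79.6/187.6) = 1.188 × 10^-2 M
[OH^-] = 2.27 × 10^-2 × (108/187.6) = 1.307 x 10^-2 M
Cu(OH)2(s) ⇌ Cu^2+(aq) + 2 OH^-(aq), so Q = [Cu^2+][OH^-]^2
Q = (1.188 x 10^-2)(1.307 × 10^-2)^2 = 2.03 × 10^-6
Q > Ksp, so Cu(OH)2 will precipitate.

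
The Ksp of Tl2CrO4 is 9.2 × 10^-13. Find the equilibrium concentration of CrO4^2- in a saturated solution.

Tl2CrO4(s) ⇌ 2 Tl^+(aq) + CrO4^2-(aq)
Ksp = [Tl^+]^2[CrO4^2-]
With molar solubility s: [Tl^+] = 2s, [CrO4^2-] = s.
Substituting: Ksp = (2s)^2s = 4s^3
s = (9.2 × 10^-13 / 4)^(1/3) = 6.13 × 10^-5 M
[CrO4^2-] = s = 6.1 × 10^-5 M

[CrO4^2-] = 6.1e-5 M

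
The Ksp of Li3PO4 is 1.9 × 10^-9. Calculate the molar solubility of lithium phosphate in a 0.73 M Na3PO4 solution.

s = 4.6 x 10^-4 M

Li3PO4(s) ⇌ 3 Li^+(aq) + PO4^3-(aq)
Ksp = [Li^+]^3[PO4^3-]
Let s = moles of Li3PO4 that dissolve per litre. [Li^+] = 3s, [PO4^3-] = 0.73 + s ≈ 0.73 (Ksp is small, so little additional dissolves).
Ksp ≈ (3s)^3 × 0.73
s = 4.6 x 10^-4 M
Check: s = 4.6 x 10^-4 ≪ 0.73, so the approximation is valid.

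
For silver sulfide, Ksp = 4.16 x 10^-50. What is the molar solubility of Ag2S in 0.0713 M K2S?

s ≈ 3.82 × 10^-25 M

Ag2S(s) <=> 2 Ag^+(aq) + S^2-(aq)
Ksp = [Ag^+]^2[S^2-]
Let s = moles of Ag2S that dissolve per litre. [Ag^+] = 2s, [S^2-] = 0.0713 + s ≈ 0.0713 (Ksp is small, so little additional dissolves).
Ksp ≈ (2s)^2 × 0.0713
s = 3.82 x 10^-25 M
Check: s = 3.8 x 10^-25 ≪ 0.0713, so the approximation is valid.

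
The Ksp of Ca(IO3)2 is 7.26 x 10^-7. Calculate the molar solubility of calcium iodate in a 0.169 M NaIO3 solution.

s = 2.54 × 10^-5 M

Ca(IO3)2(s) ⇌ Ca^2+(aq) + 2 IO3^-(aq)
Ksp = [Ca^2+][IO3^-]^2
Let s be the molar solubility in this solution. [Ca^2+] = s, [IO3^-] = 0.169 + 2s ≈ 0.169 (common-ion effect: IO3^- is already 0.169 M).
Ksp ≈ s × (0.169)^2
s = 2.54 × 10^-5 M
Check: 2s = 5.1 × 10^-5 ≪ 0.169, so the approximation is valid.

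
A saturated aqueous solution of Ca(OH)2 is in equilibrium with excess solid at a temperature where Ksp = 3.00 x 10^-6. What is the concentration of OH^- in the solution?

Ca(OH)2(s) ⇌ Ca^2+ + 2 OH^-
Ksp = [Ca^2+][OH^-]^2
If s mol/L of Ca(OH)2 dissolves, [Ca^2+] = s and [OH^-] = 2s.
Substituting: Ksp = s(2s)^2 = 4s^3
s = (3.00 x 10^-6 / 4)^(1/3) = 9.086 x 10^-3 M
[OH^-] = 2s = 1.82 x 10^-2 M

[OH^-] ≈ 1.82 × 10^-2 M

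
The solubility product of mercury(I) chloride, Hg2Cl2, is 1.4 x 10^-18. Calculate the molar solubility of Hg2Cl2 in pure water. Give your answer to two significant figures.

Hg2Cl2(s) <=> Hg2^2+ + 2 Cl^-
Ksp = [Hg2^2+][Cl^-]^2
With molar solubility s: [Hg2^2+] = s, [Cl^-] = 2s.
Ksp = s(2s)^2 = 4s^3
s = (1.4 x 10^-18 / 4)^(1/3) = 7.0 × 10^-7 M

s ≈ 7.0 x 10^-7 M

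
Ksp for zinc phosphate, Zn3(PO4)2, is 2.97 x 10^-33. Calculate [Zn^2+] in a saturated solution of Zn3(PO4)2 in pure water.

3.67 x 10^-7 M

Zn3(PO4)2(s) ⇌ 3 Zn^2+(aq) + 2 PO4^3-(aq)
Ksp = [Zn^2+]^3[PO4^3-]^2
With molar solubility s: [Zn^2+] = 3s, [PO4^3-] = 2s.
Ksp = (3s)^3(2s)^2 = 108s^5
s^5 = 2.97 x 10^-33 / 108, so s = 1.224 × 10^-7 M
[Zn^2+] = 3s = 3.67 × 10^-7 M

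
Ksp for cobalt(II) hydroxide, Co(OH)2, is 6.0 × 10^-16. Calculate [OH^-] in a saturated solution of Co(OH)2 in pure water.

1.1e-5 M

Co(OH)2(s) ⇌ Co^2+(aq) + 2 OH^-(aq)
Ksp = [Co^2+][OH^-]^2
With molar solubility s: [Co^2+] = s, [OH^-] = 2s.
Substituting: Ksp = s(2s)^2 = 4s^3
s^3 = 6.0 × 10^-16 / 4, so s = 5.31 x 10^-6 M
[OH^-] = 2s = 1.1 x 10^-5 M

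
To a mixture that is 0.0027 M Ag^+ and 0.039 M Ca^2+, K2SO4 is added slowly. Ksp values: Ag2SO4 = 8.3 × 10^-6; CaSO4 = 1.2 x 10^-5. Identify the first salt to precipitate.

CaSO4

Precipitation of each salt starts when its ion product equals its Ksp.
For Ag2SO4: 8.3 × 10^-6 = (0.0027)^2 × [SO4^2-]  ⇒  [SO4^2-] = 1.1 M.
For CaSO4: 1.2 x 10^-5 = 0.039 × [SO4^2-]  ⇒  [SO4^2-] = 3.1 × 10^-4 M.
The salt with the lower threshold [SO4^2-] precipitates first: CaSO4.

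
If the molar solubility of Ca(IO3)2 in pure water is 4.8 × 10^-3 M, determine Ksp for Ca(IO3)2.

Ca(IO3)2(s) ⇌ Ca^2+(aq) + 2 IO3^-(aq)
If s mol/L of Ca(IO3)2 dissolves, [Ca^2+] = s and [IO3^-] = 2s.
Ksp = [Ca^2+][IO3^-]^2
Substituting: Ksp = s(2s)^2 = 4s^3
With s = 4.8 × 10^-3: Ksp = 4.4 x 10^-7

4.4 × 10^-7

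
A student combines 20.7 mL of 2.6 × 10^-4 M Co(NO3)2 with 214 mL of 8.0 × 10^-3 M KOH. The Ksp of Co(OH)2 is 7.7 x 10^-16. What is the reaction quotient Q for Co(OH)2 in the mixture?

Total volume = 20.7 + 214 = 234.7 mL.
[Co^2+] = 2.6 x 10^-4 × (20.7/234.7) = 2.29 × 10^-5 M
[OH^-] = 8.0 × 10^-3 × (214/234.7) = 7.29 x 10^-3 M
Co(OH)2(s) ⇌ Co^2+(aq) + 2 OH^-(aq), so Q = [Co^2+][OH^-]^2
Q = (2.29 x 10^-5)(7.29 × 10^-3)^2 = 1.2 × 10^-9
Q > Ksp, so Co(OH)2 will precipitate.

Q = 1.2e-9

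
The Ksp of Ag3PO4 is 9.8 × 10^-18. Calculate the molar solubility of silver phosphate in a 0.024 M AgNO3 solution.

7.1e-13 M

Ag3PO4(s) ⇌ 3 Ag^+(aq) + PO4^3-(aq)
Ksp = [Ag^+]^3[PO4^3-]
Let s be the molar solubility in this solution. [Ag^+] = 0.024 + 3s ≈ 0.024, [PO4^3-] = s (since Ag^+ from AgNO3 dominates).
Ksp ≈ (0.024)^3 × s
s = 7.1 × 10^-13 M
Check: 3s = 2.1 × 10^-12 ≪ 0.024, so the approximation is valid.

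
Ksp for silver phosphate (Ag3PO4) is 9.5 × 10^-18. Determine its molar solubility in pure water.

s = 2.4 x 10^-5 M

Ag3PO4(s) <=> 3 Ag^+ + PO4^3-
Ksp = [Ag^+]^3[PO4^3-]
With molar solubility s: [Ag^+] = 3s, [PO4^3-] = s.
Substituting: Ksp = (3s)^3s = 27s^4
s^4 = 9.5 × 10^-18 / 27, so s = 2.4 × 10^-5 M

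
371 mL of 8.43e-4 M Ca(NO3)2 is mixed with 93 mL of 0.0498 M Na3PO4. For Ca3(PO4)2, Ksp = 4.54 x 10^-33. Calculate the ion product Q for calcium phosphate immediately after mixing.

3.05e-14

Total volume = 371 + 93 = 464 mL.
[Ca^2+] = 8.43 x 10^-4 × (371/464) = 6.740 × 10^-4 M
[PO4^3-] = 4.98 × 10^-2 × (93/464) = 9.981 x 10^-3 M
Ca3(PO4)2(s) <=> 3 Ca^2+(aq) + 2 PO4^3-(aq), so Q = [Ca^2+]^3[PO4^3-]^2
Q = (6.740 x 10^-4)^3(9.981 × 10^-3)^2 = 3.05 x 10^-14
Q > Ksp, so Ca3(PO4)2 will precipitate.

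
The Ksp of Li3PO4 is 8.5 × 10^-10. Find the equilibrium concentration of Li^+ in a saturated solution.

[Li^+] = 7.1e-3 M

Li3PO4(s) ⇌ 3 Li^+(aq) + PO4^3-(aq)
Ksp = [Li^+]^3[PO4^3-]
If s mol/L of Li3PO4 dissolves, [Li^+] = 3s and [PO4^3-] = s.
Ksp = (3s)^3s = 27s^4
Solving, s = (8.5 × 10^-10/27)^(1/4) = 2.37 × 10^-3 M
[Li^+] = 3s = 7.1 × 10^-3 M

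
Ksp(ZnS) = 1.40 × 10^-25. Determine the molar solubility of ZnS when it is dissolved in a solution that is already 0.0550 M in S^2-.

ZnS(s) ⇌ Zn^2+ + S^2-
Ksp = [Zn^2+][S^2-]
If s mol/L dissolves here, [Zn^2+] = s, [S^2-] = 0.0550 + s ≈ 0.0550 (Ksp is small, so little additional dissolves).
Ksp ≈ s × 0.0550
s = 2.55 x 10^-24 M
Check: s = 2.5 × 10^-24 ≪ 0.0550, so the approximation is valid.

s ≈ 2.55 × 10^-24 M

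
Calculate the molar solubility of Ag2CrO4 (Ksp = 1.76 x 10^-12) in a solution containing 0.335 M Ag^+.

Ag2CrO4(s) ⇌ 2 Ag^+ + CrO4^2-
Ksp = [Ag^+]^2[CrO4^2-]
Let s be the molar solubility in this solution. [Ag^+] = 0.335 + 2s ≈ 0.335, [CrO4^2-] = s (Ksp is small, so little additional dissolves).
Ksp ≈ (0.335)^2 × s
s = 1.57 × 10^-11 M
Check: 2s = 3.1 × 10^-11 ≪ 0.335, so the approximation is valid.

s ≈ 1.57 x 10^-11 M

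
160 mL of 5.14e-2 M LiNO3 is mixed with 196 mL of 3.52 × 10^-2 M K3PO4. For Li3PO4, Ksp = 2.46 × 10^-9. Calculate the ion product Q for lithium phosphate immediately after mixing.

2.39 × 10^-7

Total volume = 160 + 196 = 356 mL.
[Li^+] = 5.14 x 10^-2 × (160/356) = 2.310 × 10^-2 M
[PO4^3-] = 3.52 × 10^-2 × (196/356) = 1.938 × 10^-2 M
Li3PO4(s) ⇌ 3 Li^+ + PO4^3-, so Q = [Li^+]^3[PO4^3-]
Q = (2.310 × 10^-2)^3(1.938 x 10^-2) = 2.39 x 10^-7
Q > Ksp, so Li3PO4 will precipitate.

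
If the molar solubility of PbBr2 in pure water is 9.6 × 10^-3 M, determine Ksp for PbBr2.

Ksp ≈ 3.5e-6

PbBr2(s) ⇌ Pb^2+ + 2 Br^-
If s mol/L of PbBr2 dissolves, [Pb^2+] = s and [Br^-] = 2s.
Ksp = [Pb^2+][Br^-]^2
Substituting: Ksp = s(2s)^2 = 4s^3
Ksp = 4 × (9.6 × 10^-3)^3 = 3.5 × 10^-6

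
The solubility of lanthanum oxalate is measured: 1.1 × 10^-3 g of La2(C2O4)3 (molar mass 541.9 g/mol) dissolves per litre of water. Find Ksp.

Molar solubility s = (1.1 × 10^-3 g/L) / (541.9 g/mol) = 2.03 × 10^-6 M.
La2(C2O4)3(s) ⇌ 2 La^3+(aq) + 3 C2O4^2-(aq)
If s mol/L of La2(C2O4)3 dissolves, [La^3+] = 2s and [C2O4^2-] = 3s.
Ksp = [La^3+]^2[C2O4^2-]^3
So Ksp = (2s)^2 × (3s)^3 = 108s^5
Ksp = 108 × (2.03 × 10^-6)^5 = 3.7 × 10^-27

Ksp ≈ 3.7e-27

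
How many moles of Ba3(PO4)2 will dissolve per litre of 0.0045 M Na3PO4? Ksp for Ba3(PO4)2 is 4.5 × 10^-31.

Ba3(PO4)2(s) <=> 3 Ba^2+ + 2 PO4^3-
Ksp = [Ba^2+]^3[PO4^3-]^2
Let s = moles of Ba3(PO4)2 that dissolve per litre. [Ba^2+] = 3s, [PO4^3-] = 0.0045 + 2s ≈ 0.0045 (common-ion effect: PO4^3- is already 0.0045 M).
Ksp ≈ (3s)^3 × (0.0045)^2
s = 9.4 × 10^-10 M
Check: 2s = 1.9 x 10^-9 ≪ 0.0045, so the approximation is valid.

9.4 x 10^-10 M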